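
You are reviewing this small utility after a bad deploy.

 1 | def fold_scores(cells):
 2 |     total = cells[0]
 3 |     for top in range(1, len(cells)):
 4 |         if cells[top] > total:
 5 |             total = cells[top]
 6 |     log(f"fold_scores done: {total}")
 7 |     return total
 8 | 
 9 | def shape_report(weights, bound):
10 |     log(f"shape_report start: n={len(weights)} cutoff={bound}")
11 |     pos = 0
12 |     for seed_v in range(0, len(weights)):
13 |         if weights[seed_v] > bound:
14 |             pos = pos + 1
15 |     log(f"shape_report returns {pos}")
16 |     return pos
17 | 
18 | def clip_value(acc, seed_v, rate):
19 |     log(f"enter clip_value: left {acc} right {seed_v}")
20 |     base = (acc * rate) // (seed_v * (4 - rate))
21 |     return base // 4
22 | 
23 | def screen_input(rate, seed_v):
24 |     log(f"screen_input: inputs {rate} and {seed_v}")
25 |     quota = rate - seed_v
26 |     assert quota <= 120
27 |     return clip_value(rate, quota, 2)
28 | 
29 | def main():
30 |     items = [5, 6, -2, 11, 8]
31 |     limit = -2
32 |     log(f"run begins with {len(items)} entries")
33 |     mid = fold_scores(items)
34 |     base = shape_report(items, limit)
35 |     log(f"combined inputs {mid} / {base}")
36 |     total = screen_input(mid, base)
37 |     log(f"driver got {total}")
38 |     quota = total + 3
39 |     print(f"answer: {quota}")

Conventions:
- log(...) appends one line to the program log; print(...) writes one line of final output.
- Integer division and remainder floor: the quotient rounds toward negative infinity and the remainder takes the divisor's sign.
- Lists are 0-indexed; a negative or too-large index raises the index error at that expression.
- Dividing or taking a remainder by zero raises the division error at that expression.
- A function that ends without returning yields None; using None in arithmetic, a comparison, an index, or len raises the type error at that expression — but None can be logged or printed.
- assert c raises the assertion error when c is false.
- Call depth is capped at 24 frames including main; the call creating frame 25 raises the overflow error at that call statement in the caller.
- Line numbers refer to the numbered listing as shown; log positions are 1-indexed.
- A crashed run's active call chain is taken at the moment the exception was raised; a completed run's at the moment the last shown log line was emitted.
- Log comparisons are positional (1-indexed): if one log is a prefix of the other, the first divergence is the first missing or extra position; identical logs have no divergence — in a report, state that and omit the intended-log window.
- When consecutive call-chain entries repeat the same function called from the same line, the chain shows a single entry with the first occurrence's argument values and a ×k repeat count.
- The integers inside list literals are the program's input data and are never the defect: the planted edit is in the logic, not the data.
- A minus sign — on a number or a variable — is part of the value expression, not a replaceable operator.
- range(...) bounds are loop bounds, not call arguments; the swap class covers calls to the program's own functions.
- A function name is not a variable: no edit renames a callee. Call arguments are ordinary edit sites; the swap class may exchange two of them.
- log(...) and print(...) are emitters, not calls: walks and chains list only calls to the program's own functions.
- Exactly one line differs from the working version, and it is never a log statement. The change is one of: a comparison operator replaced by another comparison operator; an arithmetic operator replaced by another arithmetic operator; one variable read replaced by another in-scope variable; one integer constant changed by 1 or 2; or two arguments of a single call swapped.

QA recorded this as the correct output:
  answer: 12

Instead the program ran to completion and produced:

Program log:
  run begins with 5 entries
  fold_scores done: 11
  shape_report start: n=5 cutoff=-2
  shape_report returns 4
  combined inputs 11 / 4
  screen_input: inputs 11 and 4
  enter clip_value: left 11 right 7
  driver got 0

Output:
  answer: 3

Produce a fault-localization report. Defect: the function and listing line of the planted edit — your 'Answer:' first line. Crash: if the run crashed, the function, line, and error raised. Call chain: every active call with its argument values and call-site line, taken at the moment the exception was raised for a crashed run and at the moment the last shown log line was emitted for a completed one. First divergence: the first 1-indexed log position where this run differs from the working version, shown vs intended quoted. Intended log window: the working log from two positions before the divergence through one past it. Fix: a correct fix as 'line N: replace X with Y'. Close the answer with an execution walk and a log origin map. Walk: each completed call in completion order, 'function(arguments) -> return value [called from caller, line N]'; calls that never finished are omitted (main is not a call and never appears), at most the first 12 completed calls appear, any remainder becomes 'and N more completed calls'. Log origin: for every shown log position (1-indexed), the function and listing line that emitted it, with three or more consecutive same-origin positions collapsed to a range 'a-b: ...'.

Answer: the defect is in clip_value at line 20.
Core observation: At log position 8 the runs split — shown 'driver got 0', but the working version logs 'driver got 9'.
Call chain: main.
First divergence: position 8 — the shown line 'driver got 0' should read 'driver got 9'.
Intended log window:
  6: screen_input: inputs 11 and 4
  7: enter clip_value: left 11 right 7
  8: driver got 9
Execution walk:
  fold_scores([5, 6, -2, 11, 8]) -> 11  [called from main, line 33]
  shape_report([5, 6, -2, 11, 8], -2) -> 4  [called from main, line 34]
  clip_value(11, 7, 2) -> 0  [called from screen_input, line 27]
  screen_input(11, 4) -> 0  [called from main, line 36]
Origin of each log line:
  1 — main, line 32
  2 — fold_scores, line 6
  3 — shape_report, line 10
  4 — shape_report, line 15
  5 — main, line 35
  6 — screen_input, line 24
  7 — clip_value, line 19
  8 — main, line 37
A correct fix: line 20: replace `//` with `+`.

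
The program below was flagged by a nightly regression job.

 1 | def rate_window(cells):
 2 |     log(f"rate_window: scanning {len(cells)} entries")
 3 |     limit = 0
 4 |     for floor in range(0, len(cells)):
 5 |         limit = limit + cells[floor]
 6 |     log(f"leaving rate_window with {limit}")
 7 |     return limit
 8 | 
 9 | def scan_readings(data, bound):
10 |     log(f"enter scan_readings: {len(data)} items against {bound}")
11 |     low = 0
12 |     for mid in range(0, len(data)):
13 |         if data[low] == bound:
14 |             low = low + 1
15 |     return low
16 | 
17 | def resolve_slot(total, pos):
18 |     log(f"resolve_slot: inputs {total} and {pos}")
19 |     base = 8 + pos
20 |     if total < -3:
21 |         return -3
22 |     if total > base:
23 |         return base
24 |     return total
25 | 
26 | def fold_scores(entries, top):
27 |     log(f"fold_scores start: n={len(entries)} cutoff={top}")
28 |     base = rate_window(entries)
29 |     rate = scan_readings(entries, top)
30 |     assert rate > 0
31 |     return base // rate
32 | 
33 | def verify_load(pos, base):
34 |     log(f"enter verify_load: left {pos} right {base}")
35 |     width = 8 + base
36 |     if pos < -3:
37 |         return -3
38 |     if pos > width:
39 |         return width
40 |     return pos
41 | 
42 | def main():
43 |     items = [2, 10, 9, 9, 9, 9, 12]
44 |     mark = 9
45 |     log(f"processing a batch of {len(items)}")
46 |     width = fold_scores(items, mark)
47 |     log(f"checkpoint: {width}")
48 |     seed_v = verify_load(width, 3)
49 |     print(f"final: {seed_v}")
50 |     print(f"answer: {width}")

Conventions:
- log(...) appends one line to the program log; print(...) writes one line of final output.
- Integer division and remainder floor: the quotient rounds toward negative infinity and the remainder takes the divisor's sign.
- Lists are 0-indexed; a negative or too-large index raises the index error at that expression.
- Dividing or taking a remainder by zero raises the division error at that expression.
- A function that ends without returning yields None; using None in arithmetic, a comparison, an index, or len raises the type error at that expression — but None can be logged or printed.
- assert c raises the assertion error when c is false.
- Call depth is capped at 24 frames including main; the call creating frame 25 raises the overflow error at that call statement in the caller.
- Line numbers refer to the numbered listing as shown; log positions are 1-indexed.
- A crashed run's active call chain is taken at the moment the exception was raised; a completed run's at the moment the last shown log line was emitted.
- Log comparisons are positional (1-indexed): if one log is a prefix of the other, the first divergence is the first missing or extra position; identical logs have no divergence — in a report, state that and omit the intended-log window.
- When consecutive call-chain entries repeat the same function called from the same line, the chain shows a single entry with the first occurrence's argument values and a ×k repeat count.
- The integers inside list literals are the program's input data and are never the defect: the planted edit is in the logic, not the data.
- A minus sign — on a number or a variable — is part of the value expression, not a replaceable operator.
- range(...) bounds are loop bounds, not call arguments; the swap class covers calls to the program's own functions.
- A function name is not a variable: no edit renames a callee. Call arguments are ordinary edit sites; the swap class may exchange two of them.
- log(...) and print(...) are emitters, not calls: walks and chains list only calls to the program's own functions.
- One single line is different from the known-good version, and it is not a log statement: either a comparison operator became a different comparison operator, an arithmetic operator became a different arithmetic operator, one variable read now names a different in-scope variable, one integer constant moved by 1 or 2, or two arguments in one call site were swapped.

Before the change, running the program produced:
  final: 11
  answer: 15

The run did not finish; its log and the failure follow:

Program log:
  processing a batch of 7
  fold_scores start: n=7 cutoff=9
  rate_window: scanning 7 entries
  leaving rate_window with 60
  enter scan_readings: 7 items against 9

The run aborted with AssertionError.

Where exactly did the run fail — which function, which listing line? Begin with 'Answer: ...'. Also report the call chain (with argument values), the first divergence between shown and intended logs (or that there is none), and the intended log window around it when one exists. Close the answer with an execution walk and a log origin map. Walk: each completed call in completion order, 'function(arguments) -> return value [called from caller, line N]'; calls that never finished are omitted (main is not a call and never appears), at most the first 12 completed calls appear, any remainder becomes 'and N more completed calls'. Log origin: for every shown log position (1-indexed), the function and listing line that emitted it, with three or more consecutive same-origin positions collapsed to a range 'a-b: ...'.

Answer: the error was raised in fold_scores, line 30.
Key fact: A complete run would log 'checkpoint: 15' next, but this one stopped at 5 lines.
Call chain: main -> fold_scores([2, 10, 9, 9, 9, 9, 12], 9) (called at line 46).
First divergence: position 6 — the faulty run's log ends after 5 lines; the working version continues with 'checkpoint: 15'.
Intended log window:
  4: leaving rate_window with 60
  5: enter scan_readings: 7 items against 9
  6: checkpoint: 15
  7: enter verify_load: left 15 right 3
Execution walk:
  rate_window([2, 10, 9, 9, 9, 9, 12]) -> 60  [called from fold_scores, line 28]
  scan_readings([2, 10, 9, 9, 9, 9, 12], 9) -> 0  [called from fold_scores, line 29]
Log origins:
  1: emitted by main (line 45)
  2: emitted by fold_scores (line 27)
  3: emitted by rate_window (line 2)
  4: emitted by rate_window (line 6)
  5: emitted by scan_readings (line 10)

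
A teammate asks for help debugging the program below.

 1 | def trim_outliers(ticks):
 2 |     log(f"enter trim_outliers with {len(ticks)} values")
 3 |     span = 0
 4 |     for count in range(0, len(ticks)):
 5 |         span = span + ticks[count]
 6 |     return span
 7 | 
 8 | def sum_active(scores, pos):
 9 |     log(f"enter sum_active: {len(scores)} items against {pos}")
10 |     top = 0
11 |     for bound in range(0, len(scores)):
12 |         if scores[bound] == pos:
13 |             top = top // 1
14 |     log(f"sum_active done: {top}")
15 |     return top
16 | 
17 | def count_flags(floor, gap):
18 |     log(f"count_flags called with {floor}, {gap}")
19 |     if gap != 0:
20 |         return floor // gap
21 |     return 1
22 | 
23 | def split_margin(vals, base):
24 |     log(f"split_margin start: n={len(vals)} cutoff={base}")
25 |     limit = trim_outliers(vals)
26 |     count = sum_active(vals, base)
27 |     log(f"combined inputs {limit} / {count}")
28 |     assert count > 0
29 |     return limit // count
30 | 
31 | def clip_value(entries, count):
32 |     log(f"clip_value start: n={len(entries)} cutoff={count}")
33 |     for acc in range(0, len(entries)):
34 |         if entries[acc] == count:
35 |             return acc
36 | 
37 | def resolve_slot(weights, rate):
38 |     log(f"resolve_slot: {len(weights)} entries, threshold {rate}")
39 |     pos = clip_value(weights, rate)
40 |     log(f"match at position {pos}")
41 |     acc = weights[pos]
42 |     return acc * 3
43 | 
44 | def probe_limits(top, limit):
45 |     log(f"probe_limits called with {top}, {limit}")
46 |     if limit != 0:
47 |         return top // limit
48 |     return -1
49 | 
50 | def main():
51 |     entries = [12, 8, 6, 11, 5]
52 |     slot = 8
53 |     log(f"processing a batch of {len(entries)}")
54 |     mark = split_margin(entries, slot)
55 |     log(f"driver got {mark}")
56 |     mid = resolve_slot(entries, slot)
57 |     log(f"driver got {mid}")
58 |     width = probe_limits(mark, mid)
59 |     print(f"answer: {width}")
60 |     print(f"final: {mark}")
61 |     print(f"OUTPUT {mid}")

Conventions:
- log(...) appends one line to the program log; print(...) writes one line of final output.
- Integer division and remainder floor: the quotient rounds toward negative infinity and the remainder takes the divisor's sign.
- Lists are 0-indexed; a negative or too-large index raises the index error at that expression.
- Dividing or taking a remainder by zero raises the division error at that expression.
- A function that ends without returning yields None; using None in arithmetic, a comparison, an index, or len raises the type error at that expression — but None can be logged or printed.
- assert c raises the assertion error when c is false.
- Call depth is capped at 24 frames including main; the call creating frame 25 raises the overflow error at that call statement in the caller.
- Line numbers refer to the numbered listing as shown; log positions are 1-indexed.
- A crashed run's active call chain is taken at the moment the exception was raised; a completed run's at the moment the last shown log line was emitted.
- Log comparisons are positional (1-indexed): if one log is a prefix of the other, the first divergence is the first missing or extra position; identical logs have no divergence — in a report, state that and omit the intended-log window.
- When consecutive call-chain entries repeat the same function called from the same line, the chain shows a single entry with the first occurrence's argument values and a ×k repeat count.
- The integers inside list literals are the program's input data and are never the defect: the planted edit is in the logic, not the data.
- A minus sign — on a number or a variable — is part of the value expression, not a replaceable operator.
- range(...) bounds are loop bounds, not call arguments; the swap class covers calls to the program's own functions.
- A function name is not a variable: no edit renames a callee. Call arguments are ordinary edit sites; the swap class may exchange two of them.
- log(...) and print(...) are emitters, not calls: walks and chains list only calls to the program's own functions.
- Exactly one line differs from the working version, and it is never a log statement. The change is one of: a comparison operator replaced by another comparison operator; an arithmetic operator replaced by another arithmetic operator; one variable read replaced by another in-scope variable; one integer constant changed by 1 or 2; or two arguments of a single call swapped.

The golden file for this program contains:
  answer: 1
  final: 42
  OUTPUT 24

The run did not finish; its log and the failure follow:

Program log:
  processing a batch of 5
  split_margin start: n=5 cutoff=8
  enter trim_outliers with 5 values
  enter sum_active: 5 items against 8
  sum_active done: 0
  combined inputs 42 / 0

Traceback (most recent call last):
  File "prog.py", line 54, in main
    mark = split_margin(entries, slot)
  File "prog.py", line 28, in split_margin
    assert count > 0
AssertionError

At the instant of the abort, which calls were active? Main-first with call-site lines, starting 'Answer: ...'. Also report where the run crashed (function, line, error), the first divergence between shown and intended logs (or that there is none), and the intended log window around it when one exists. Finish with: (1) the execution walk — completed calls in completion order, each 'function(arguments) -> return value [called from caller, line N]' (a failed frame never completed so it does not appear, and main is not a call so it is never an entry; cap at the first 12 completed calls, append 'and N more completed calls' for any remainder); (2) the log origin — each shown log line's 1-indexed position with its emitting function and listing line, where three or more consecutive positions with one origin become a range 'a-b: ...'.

Answer: main -> split_margin (called at line 54).
Key observation: The earliest visible damage is log position 5 — 'sum_active done: 0' rather than the intended 'sum_active done: 1'.
Crash: split_margin, line 28, AssertionError.
First divergence: position 5 — the shown line 'sum_active done: 0' should read 'sum_active done: 1'.
Intended log window:
  3: enter trim_outliers with 5 values
  4: enter sum_active: 5 items against 8
  5: sum_active done: 1
  6: combined inputs 42 / 1
Execution walk:
  trim_outliers([12, 8, 6, 11, 5]) -> 42  [called from split_margin, line 25]
  sum_active([12, 8, 6, 11, 5], 8) -> 0  [called from split_margin, line 26]
Log origins:
  1: emitted by main (line 53)
  2: emitted by split_margin (line 24)
  3: emitted by trim_outliers (line 2)
  4: emitted by sum_active (line 9)
  5: emitted by sum_active (line 14)
  6: emitted by split_margin (line 27)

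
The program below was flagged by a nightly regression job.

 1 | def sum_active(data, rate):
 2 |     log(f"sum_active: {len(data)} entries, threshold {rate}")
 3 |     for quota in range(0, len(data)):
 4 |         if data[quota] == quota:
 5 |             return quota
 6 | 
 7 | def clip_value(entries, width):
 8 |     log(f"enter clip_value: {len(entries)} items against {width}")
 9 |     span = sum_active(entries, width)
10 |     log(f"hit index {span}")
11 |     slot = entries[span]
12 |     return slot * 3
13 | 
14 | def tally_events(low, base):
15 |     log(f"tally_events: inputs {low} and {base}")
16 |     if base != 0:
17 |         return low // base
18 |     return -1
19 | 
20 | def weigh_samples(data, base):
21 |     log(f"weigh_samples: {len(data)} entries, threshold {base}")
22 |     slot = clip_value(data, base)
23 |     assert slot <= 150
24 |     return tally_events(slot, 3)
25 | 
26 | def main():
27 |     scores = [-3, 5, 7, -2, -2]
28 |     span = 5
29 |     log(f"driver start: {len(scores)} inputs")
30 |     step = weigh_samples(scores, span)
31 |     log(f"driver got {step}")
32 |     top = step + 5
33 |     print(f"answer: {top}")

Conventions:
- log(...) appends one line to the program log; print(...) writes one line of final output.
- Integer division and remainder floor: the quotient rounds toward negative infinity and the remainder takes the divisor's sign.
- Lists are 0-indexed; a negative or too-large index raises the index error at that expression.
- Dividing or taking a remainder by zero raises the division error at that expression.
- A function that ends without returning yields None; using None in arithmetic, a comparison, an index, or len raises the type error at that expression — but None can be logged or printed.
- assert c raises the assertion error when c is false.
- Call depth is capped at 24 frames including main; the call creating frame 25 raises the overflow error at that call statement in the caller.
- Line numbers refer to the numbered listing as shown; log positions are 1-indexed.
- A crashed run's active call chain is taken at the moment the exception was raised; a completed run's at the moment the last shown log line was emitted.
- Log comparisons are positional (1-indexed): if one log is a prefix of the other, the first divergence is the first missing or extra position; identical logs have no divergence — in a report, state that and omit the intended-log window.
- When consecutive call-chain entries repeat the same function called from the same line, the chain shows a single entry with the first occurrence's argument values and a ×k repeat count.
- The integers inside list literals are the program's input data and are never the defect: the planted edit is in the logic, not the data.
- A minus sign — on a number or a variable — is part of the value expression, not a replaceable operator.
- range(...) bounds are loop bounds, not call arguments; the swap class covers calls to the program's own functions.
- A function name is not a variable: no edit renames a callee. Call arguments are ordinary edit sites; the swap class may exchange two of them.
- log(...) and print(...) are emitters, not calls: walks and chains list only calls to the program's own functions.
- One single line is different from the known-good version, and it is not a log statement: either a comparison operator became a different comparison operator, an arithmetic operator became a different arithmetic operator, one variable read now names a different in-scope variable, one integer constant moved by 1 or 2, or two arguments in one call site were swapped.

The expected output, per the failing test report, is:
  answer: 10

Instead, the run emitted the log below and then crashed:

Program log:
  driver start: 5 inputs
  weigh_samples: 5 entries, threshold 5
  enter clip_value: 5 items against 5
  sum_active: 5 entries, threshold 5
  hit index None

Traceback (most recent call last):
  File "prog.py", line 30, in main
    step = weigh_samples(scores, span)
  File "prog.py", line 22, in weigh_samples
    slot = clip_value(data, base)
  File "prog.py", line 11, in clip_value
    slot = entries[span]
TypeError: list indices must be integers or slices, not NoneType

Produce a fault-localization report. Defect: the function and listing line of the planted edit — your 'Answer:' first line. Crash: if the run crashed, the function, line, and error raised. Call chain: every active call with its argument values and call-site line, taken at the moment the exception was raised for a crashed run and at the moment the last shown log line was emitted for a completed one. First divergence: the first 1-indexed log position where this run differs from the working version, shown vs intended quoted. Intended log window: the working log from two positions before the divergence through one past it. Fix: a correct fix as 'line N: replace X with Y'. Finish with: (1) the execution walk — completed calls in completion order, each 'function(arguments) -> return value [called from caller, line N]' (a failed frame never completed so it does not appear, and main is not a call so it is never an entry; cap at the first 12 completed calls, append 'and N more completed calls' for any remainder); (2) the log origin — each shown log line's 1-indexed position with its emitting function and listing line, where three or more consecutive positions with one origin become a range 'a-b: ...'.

Answer: the defect is in sum_active at line 4.
Core observation: The log first diverges at position 5: the faulty run prints 'hit index None' where the working version prints 'hit index 1'.
Crash: clip_value, line 11, TypeError.
Call chain: main -> weigh_samples([-3, 5, 7, -2, -2], 5) (called at line 30) -> clip_value([-3, 5, 7, -2, -2], 5) (called at line 22).
First divergence: position 5; shown 'hit index None' vs intended 'hit index 1'.
Intended log window:
  3: enter clip_value: 5 items against 5
  4: sum_active: 5 entries, threshold 5
  5: hit index 1
  6: tally_events: inputs 15 and 3
Execution walk:
  sum_active([-3, 5, 7, -2, -2], 5) -> None  [called from clip_value, line 9]
Origin of each log line:
  1: logged in main at line 29
  2: logged in weigh_samples at line 21
  3: logged in clip_value at line 8
  4: logged in sum_active at line 2
  5: logged in clip_value at line 10
A correct fix: line 4: replace `data[quota] == quota` with `data[quota] == rate`.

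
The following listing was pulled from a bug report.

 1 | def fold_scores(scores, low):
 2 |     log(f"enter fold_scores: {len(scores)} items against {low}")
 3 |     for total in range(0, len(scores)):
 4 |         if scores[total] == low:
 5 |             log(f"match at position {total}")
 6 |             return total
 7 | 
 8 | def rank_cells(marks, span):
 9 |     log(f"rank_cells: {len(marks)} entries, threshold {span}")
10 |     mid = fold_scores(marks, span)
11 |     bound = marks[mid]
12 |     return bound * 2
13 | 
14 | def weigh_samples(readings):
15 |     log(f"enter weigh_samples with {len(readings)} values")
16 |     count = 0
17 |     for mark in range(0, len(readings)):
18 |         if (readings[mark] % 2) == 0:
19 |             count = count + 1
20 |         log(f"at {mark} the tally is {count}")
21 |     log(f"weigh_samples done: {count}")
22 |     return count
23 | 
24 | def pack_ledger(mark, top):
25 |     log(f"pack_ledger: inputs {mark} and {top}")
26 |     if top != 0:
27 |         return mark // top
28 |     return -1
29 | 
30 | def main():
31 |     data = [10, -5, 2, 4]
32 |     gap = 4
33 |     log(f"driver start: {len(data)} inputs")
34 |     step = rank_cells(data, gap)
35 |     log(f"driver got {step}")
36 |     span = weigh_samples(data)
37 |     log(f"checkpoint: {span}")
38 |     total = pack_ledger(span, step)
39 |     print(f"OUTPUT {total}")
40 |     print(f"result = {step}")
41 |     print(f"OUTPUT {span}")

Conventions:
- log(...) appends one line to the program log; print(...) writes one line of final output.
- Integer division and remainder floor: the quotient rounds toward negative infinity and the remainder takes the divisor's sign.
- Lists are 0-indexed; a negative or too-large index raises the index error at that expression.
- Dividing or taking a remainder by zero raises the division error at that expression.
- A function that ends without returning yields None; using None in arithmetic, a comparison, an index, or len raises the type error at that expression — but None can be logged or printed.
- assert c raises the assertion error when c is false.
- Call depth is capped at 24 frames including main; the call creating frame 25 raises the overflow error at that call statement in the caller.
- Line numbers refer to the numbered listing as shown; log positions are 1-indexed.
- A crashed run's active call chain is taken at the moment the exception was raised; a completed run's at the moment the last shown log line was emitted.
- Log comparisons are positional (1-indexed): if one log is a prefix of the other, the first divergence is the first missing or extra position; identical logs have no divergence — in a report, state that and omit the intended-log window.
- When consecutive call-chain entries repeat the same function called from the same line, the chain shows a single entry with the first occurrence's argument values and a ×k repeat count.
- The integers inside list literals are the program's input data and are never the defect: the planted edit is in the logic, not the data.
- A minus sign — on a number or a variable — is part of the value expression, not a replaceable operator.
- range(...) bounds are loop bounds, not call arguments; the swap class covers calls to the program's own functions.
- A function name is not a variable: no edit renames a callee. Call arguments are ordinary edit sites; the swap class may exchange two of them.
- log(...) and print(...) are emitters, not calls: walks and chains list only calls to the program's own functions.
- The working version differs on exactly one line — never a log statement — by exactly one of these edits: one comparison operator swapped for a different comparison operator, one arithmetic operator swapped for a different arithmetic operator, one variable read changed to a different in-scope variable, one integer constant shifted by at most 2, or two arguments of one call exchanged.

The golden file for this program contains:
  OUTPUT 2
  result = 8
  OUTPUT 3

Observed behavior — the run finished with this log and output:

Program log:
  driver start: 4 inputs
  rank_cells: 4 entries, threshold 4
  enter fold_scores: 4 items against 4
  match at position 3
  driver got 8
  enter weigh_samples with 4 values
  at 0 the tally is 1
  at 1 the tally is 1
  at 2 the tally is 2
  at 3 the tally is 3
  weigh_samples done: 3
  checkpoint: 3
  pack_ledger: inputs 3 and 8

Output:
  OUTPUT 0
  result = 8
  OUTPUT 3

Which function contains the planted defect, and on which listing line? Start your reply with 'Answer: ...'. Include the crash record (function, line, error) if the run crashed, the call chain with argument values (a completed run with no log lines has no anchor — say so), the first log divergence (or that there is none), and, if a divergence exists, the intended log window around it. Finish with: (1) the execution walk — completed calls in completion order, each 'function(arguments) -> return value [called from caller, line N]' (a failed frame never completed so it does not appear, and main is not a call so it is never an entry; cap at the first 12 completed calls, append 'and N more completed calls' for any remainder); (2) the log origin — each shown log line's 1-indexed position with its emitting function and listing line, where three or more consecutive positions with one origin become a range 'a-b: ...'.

Answer: the defect is in main at line 38.
Key observation: Everything matches until log position 13, which reads 'pack_ledger: inputs 3 and 8' in place of 'pack_ledger: inputs 8 and 3'.
Call chain: main -> pack_ledger(3, 8) (called at line 38).
First divergence: position 13 — shown 'pack_ledger: inputs 3 and 8', intended 'pack_ledger: inputs 8 and 3'.
Intended log window:
  11: weigh_samples done: 3
  12: checkpoint: 3
  13: pack_ledger: inputs 8 and 3
Execution walk:
  fold_scores([10, -5, 2, 4], 4) -> 3  [called from rank_cells, line 10]
  rank_cells([10, -5, 2, 4], 4) -> 8  [called from main, line 34]
  weigh_samples([10, -5, 2, 4]) -> 3  [called from main, line 36]
  pack_ledger(3, 8) -> 0  [called from main, line 38]
Log origin:
  1: logged in main at line 33
  2: logged in rank_cells at line 9
  3: logged in fold_scores at line 2
  4: logged in fold_scores at line 5
  5: logged in main at line 35
  6: logged in weigh_samples at line 15
  7-10: logged in weigh_samples at line 20
  11: logged in weigh_samples at line 21
  12: logged in main at line 37
  13: logged in pack_ledger at line 25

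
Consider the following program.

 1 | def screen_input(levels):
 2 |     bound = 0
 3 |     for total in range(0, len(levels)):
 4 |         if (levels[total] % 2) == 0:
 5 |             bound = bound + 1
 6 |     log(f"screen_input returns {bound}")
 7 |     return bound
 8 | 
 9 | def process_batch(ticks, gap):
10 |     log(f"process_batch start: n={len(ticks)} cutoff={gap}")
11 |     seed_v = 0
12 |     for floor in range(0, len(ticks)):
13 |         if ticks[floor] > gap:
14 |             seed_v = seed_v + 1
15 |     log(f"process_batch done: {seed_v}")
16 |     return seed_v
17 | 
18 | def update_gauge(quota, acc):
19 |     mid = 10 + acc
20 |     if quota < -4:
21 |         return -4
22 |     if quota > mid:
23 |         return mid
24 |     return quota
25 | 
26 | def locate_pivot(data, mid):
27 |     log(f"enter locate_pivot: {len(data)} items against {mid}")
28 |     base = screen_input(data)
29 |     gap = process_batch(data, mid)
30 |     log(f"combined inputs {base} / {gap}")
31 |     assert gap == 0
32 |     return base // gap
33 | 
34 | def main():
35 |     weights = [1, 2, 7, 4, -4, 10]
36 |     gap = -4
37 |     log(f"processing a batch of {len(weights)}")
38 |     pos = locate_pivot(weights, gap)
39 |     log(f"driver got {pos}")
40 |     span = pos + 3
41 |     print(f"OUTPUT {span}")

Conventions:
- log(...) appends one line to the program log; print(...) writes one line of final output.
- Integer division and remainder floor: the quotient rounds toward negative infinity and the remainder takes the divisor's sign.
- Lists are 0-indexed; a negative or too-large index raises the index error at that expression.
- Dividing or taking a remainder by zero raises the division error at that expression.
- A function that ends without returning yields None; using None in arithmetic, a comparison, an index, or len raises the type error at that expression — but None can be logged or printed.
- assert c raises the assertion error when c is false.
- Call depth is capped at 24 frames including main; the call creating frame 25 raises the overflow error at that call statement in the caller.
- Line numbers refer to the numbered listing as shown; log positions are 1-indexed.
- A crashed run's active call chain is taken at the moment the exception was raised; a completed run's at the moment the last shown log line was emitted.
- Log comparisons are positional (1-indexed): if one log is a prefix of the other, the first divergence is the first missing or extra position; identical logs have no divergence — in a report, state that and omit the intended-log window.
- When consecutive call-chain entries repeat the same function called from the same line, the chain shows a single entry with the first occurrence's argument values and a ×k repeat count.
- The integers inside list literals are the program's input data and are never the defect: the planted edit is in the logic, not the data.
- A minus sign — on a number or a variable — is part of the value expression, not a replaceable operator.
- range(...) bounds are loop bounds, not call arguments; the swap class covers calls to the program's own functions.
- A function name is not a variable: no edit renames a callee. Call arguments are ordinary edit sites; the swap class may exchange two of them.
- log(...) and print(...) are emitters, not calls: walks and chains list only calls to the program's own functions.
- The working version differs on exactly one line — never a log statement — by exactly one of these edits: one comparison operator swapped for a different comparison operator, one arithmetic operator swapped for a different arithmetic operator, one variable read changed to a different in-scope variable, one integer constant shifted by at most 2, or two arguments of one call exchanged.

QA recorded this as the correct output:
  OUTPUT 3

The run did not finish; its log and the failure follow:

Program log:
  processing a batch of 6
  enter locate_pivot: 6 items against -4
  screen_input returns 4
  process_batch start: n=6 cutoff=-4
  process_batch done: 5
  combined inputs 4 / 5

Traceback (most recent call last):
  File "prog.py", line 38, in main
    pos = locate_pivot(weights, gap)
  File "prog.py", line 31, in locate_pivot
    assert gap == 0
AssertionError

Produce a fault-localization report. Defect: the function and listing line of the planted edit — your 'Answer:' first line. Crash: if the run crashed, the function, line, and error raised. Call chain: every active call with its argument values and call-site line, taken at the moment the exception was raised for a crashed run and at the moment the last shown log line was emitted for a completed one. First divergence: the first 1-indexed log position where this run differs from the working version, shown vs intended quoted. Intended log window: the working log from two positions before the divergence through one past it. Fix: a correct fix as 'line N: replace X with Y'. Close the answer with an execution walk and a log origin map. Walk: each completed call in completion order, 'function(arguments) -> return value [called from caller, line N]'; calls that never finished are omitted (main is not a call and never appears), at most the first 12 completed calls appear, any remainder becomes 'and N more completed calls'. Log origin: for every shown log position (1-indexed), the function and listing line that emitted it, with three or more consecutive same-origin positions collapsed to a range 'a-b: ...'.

Answer: the defect is in locate_pivot at line 31.
Core observation: The faulty run's log stops after 6 lines; the working version's next line would be 'driver got 0'.
Crash: locate_pivot, line 31, AssertionError.
Call chain: main -> locate_pivot([1, 2, 7, 4, -4, 10], -4) (called at line 38).
First divergence: position 7 (shown log ended at 6 lines; the working version continues: 'driver got 0').
Intended log window:
  5: process_batch done: 5
  6: combined inputs 4 / 5
  7: driver got 0
Execution walk:
  screen_input([1, 2, 7, 4, -4, 10]) -> 4  [called from locate_pivot, line 28]
  process_batch([1, 2, 7, 4, -4, 10], -4) -> 5  [called from locate_pivot, line 29]
Log line origins:
  1: emitted by main (line 37)
  2: emitted by locate_pivot (line 27)
  3: emitted by screen_input (line 6)
  4: emitted by process_batch (line 10)
  5: emitted by process_batch (line 15)
  6: emitted by locate_pivot (line 30)
A correct fix: line 31: replace `==` with `>`.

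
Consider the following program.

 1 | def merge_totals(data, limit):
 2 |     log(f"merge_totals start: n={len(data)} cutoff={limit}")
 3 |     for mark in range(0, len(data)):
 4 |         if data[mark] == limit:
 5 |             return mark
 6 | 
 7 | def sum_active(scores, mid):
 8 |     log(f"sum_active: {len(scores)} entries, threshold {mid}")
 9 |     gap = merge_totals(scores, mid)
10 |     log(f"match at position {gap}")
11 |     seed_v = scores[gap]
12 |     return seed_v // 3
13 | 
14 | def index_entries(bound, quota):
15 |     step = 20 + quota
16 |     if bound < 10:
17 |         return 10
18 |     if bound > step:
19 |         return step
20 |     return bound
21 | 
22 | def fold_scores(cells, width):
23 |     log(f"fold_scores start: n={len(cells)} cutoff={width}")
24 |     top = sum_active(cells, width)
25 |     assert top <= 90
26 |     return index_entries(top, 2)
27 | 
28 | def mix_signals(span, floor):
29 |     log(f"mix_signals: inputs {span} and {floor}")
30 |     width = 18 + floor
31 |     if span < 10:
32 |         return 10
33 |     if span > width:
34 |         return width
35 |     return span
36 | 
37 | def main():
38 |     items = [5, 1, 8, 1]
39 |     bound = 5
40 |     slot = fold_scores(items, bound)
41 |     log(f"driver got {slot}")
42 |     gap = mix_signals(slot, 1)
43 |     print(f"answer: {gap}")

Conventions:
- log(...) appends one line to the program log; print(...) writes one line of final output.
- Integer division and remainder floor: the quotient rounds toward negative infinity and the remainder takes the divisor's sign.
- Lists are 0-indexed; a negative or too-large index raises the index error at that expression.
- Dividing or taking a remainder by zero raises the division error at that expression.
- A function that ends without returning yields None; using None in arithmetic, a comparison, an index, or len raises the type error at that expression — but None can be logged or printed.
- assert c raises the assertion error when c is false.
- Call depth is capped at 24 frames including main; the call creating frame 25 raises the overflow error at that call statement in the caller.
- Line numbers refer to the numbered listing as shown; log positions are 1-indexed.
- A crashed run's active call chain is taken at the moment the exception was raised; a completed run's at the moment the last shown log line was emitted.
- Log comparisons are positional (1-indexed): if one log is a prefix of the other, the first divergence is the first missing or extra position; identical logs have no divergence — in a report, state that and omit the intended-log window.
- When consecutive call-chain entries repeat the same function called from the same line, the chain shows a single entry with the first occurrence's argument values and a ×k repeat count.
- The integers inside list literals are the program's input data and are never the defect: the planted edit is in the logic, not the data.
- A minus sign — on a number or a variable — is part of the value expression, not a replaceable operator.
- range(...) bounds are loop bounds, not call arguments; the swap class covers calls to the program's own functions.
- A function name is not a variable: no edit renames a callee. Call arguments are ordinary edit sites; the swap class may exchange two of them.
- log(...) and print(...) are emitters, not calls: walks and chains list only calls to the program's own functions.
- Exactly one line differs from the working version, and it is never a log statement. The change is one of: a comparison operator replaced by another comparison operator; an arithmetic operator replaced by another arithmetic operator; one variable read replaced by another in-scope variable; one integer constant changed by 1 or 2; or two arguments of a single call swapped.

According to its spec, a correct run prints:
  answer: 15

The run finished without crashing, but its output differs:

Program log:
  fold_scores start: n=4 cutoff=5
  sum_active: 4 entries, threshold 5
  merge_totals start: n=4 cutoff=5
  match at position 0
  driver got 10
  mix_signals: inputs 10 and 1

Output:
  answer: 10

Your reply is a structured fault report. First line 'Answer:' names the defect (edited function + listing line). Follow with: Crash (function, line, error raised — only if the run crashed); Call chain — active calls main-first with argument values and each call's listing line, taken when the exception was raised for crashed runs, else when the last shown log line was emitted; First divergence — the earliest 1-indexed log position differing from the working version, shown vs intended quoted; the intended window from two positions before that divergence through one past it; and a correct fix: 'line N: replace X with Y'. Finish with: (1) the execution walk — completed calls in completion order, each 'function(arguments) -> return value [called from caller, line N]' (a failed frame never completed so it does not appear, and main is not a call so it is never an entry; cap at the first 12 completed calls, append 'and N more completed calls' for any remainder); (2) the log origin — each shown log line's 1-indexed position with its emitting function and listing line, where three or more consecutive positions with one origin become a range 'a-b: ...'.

Answer: the defect is in sum_active at line 12.
Key fact: The earliest visible damage is log position 5 — 'driver got 10' rather than the intended 'driver got 15'.
Call chain: main -> mix_signals(10, 1) (called at line 42).
First divergence: position 5 — the shown line 'driver got 10' should read 'driver got 15'.
Intended log window:
  3: merge_totals start: n=4 cutoff=5
  4: match at position 0
  5: driver got 15
  6: mix_signals: inputs 15 and 1
Execution walk:
  merge_totals([5, 1, 8, 1], 5) -> 0  [called from sum_active, line 9]
  sum_active([5, 1, 8, 1], 5) -> 1  [called from fold_scores, line 24]
  index_entries(1, 2) -> 10  [called from fold_scores, line 26]
  fold_scores([5, 1, 8, 1], 5) -> 10  [called from main, line 40]
  mix_signals(10, 1) -> 10  [called from main, line 42]
Log line origins:
  1: emitted by fold_scores (line 23)
  2: emitted by sum_active (line 8)
  3: emitted by merge_totals (line 2)
  4: emitted by sum_active (line 10)
  5: emitted by main (line 41)
  6: emitted by mix_signals (line 29)
A correct fix: line 12: replace `//` with `*`.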